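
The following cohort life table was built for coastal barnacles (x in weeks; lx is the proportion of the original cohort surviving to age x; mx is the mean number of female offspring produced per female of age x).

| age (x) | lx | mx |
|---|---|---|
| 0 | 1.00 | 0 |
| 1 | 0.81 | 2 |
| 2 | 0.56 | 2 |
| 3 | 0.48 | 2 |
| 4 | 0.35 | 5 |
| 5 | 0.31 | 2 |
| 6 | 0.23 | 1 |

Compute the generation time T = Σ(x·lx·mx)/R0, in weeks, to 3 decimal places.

2.892

lx·mx: 0, 1.62, 1.12, 0.96, 1.75, 0.62, 0.23 → R0 = 6.3
x·lx·mx: 0, 1.62, 2.24, 2.88, 7, 3.1, 1.38 → Σ = 18.22
T = 18.22 / 6.3 = 2.892063… → 2.892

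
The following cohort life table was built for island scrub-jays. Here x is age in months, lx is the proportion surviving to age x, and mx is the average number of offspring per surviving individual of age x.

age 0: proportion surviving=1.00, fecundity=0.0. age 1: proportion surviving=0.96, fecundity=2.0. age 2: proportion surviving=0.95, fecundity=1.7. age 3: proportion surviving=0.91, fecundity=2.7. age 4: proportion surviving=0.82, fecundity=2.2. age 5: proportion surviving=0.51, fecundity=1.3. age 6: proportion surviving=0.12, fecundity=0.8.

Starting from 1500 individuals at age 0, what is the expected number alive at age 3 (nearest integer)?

1365

Expected survivors = N0 · l_3 = 1500 × 0.91 = 1365 → 1365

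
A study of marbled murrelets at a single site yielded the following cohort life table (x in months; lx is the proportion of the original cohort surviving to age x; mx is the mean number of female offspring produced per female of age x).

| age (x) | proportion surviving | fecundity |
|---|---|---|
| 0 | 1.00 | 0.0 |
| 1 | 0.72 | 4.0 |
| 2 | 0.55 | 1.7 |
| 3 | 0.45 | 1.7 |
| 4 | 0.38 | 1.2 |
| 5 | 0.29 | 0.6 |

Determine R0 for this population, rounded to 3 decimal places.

5.210

lx·mx by age: 0, 2.88, 0.935, 0.765, 0.456, 0.174
R0 = Σ lx·mx = 5.21 → 5.210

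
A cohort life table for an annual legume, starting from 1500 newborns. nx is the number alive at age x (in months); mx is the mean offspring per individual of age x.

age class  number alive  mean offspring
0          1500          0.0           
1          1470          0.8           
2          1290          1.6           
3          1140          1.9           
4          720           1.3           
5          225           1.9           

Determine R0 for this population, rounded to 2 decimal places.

4.51

lx = nx/n0 = nx/1500: 1, 0.98, 0.86, 0.76, 0.48, 0.15
lx·mx by age: 0, 0.784, 1.376, 1.444, 0.624, 0.285
R0 = Σ lx·mx = 4.513 → 4.51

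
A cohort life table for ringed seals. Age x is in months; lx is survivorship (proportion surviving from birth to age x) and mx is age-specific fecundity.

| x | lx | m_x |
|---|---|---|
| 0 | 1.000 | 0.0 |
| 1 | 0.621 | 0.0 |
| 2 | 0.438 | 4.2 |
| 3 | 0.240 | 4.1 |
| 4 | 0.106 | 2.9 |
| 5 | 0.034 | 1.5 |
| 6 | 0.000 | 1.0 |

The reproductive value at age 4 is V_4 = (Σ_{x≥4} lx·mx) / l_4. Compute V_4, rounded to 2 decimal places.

3.38

lx·mx for x ≥ 4: 0.3074, 0.051, 0 → sum = 0.3584
V_4 = 0.3584 / l_4 = 0.3584 / 0.106 = 3.381132… → 3.38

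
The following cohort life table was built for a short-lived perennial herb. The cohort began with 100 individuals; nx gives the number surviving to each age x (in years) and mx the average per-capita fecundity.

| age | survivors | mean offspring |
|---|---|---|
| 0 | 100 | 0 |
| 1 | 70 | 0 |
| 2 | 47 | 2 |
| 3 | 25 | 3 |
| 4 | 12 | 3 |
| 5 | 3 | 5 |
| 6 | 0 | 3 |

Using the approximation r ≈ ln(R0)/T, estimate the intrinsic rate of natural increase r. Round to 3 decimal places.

0.274

lx = nx/n0 = nx/100: 1, 0.7, 0.47, 0.25, 0.12, 0.03, 0
R0 = Σ lx·mx = 0 + 0 + 0.94 + 0.75 + 0.36 + 0.15 + 0 = 2.2
Σ x·lx·mx = 6.32; T = 6.32/2.2 = 2.87273…
r ≈ ln(R0)/T = ln(2.2)/2.87273… = 0.27446… → 0.274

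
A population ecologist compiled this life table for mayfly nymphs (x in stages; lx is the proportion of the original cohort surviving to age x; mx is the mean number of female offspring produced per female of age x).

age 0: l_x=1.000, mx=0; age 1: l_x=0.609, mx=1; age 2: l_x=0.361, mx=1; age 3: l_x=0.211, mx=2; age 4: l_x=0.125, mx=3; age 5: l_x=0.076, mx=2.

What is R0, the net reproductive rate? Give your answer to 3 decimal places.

lx·mx by age: 0, 0.609, 0.361, 0.422, 0.375, 0.152
R0 = Σ lx·mx = 1.919 → 1.919

1.919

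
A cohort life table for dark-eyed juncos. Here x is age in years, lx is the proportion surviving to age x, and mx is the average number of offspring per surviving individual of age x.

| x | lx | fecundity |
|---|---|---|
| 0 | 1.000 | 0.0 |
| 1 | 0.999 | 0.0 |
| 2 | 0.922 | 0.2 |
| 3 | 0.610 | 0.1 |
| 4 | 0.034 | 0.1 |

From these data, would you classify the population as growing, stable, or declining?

R0 = Σ lx·mx = 0 + 0 + 0.1844 + 0.061 + 0.0034 = 0.2488
R0 < 1, so the population is declining.

declining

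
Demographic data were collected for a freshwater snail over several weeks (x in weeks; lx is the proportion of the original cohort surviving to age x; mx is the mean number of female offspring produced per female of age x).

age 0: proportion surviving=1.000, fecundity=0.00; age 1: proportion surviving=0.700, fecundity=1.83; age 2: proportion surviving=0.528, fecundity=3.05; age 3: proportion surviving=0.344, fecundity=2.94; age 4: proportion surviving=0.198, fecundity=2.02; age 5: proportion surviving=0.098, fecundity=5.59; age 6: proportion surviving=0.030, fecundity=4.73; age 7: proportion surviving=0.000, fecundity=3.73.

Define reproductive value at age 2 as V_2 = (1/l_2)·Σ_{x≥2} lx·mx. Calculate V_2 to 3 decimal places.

7.029

lx·mx for x ≥ 2: 1.6104, 1.01136, 0.39996, 0.54782, 0.1419, 0 → sum = 3.71144
V_2 = 3.71144 / l_2 = 3.71144 / 0.528 = 7.029242… → 7.029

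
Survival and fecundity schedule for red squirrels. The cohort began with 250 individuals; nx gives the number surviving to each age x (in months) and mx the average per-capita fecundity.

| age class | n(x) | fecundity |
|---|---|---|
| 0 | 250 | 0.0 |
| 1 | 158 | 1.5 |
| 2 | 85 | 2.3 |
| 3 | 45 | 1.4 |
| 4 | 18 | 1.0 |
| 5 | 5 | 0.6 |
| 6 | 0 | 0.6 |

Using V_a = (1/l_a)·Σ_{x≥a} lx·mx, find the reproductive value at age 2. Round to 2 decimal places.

lx = nx/n0 = nx/250: 1, 0.632, 0.34, 0.18, 0.072, 0.02, 0
lx·mx for x ≥ 2: 0.782, 0.252, 0.072, 0.012, 0 → sum = 1.118
V_2 = 1.118 / l_2 = 1.118 / 0.34 = 3.288235… → 3.29

3.29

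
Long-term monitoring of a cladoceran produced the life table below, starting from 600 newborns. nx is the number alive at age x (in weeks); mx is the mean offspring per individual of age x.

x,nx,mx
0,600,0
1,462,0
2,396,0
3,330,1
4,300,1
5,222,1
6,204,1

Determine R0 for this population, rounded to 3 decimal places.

lx = nx/n0 = nx/600: 1, 0.77, 0.66, 0.55, 0.5, 0.37, 0.34
lx·mx by age: 0, 0, 0, 0.55, 0.5, 0.37, 0.34
R0 = Σ lx·mx = 1.76 → 1.760

1.760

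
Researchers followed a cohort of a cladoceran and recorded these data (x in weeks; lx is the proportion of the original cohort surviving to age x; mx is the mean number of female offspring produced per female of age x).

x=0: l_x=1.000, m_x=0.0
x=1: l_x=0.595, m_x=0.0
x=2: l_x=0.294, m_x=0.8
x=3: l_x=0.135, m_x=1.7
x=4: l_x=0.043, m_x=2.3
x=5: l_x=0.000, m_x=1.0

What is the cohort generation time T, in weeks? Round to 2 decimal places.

lx·mx: 0, 0, 0.2352, 0.2295, 0.0989, 0 → R0 = 0.5636
x·lx·mx: 0, 0, 0.4704, 0.6885, 0.3956, 0 → Σ = 1.5545
T = 1.5545 / 0.5636 = 2.758162… → 2.76

2.76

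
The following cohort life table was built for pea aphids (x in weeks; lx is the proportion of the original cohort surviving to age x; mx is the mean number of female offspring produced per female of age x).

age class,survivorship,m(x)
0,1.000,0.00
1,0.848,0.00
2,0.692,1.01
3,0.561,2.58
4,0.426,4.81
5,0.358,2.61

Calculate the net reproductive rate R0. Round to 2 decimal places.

5.13

lx·mx by age: 0, 0, 0.69892, 1.44738, 2.04906, 0.93438
R0 = Σ lx·mx = 5.12974 → 5.13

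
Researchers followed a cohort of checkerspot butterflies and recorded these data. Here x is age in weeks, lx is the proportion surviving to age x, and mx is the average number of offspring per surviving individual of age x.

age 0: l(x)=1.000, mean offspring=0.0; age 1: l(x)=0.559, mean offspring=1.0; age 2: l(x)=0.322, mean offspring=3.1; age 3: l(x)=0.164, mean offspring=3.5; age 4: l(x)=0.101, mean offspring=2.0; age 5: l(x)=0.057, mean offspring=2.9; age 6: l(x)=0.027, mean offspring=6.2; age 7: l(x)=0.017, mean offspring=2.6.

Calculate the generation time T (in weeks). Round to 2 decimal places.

lx·mx: 0, 0.559, 0.9982, 0.574, 0.202, 0.1653, 0.1674, 0.0442 → R0 = 2.7101
x·lx·mx: 0, 0.559, 1.9964, 1.722, 0.808, 0.8265, 1.0044, 0.3094 → Σ = 7.2257
T = 7.2257 / 2.7101 = 2.666212… → 2.67

2.67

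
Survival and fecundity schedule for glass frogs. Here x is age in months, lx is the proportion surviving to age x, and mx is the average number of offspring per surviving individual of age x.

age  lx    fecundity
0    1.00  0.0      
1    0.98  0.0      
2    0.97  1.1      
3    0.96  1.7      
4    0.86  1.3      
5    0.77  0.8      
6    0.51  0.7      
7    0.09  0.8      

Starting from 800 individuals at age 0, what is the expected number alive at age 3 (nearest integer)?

768

Expected survivors = N0 · l_3 = 800 × 0.96 = 768 → 768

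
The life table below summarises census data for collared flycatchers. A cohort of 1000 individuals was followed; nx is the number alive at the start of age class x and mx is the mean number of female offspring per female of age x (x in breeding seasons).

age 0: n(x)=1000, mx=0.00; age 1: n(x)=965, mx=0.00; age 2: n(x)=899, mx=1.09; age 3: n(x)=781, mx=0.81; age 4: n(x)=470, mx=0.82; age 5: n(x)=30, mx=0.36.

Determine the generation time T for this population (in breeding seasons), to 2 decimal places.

2.71

lx = nx/n0 = nx/1000: 1, 0.965, 0.899, 0.781, 0.47, 0.03
lx·mx: 0, 0, 0.97991, 0.63261, 0.3854, 0.0108 → R0 = 2.00872
x·lx·mx: 0, 0, 1.95982, 1.89783, 1.5416, 0.054 → Σ = 5.45325
T = 5.45325 / 2.00872 = 2.714789… → 2.71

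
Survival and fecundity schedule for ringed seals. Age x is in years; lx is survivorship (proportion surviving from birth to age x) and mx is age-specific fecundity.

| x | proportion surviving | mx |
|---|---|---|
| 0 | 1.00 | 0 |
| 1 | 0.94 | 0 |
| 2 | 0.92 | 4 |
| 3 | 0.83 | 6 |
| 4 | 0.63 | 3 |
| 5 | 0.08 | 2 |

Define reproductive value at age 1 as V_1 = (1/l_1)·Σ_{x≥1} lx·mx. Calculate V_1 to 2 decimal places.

lx·mx for x ≥ 1: 0, 3.68, 4.98, 1.89, 0.16 → sum = 10.71
V_1 = 10.71 / l_1 = 10.71 / 0.94 = 11.393617… → 11.39

11.39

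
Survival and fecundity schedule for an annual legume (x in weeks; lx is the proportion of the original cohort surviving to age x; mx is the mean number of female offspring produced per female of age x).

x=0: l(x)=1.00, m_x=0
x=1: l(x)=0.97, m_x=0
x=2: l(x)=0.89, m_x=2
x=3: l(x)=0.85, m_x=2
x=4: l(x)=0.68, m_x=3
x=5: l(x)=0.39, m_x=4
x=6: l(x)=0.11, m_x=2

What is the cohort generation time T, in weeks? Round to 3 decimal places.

3.553

lx·mx: 0, 0, 1.78, 1.7, 2.04, 1.56, 0.22 → R0 = 7.3
x·lx·mx: 0, 0, 3.56, 5.1, 8.16, 7.8, 1.32 → Σ = 25.94
T = 25.94 / 7.3 = 3.553425… → 3.553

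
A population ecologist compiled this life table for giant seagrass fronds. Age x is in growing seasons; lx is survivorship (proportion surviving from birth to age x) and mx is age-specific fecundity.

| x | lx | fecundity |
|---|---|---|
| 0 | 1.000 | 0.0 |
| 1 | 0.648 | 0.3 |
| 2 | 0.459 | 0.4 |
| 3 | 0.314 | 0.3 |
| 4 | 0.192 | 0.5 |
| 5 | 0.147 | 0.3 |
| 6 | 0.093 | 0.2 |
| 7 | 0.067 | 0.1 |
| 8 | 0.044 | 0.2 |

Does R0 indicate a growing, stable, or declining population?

R0 = Σ lx·mx = 0 + 0.1944 + 0.1836 + 0.0942 + 0.096 + 0.0441 + 0.0186 + 0.0067 + 0.0088 = 0.6464
R0 < 1, so the population is declining.

declining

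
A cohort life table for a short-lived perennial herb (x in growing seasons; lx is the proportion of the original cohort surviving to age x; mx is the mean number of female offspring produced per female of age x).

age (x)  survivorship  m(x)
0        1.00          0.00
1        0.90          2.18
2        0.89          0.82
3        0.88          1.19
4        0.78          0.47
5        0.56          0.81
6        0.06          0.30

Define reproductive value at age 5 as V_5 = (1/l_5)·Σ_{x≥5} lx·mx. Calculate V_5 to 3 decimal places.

0.842

lx·mx for x ≥ 5: 0.4536, 0.018 → sum = 0.4716
V_5 = 0.4716 / l_5 = 0.4716 / 0.56 = 0.842143… → 0.842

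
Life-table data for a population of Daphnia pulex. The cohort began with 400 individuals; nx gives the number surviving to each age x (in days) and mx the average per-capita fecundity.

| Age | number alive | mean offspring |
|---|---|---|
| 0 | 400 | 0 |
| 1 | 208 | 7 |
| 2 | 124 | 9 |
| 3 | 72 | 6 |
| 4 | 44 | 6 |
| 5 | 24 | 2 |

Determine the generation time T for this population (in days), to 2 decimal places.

1.89

lx = nx/n0 = nx/400: 1, 0.52, 0.31, 0.18, 0.11, 0.06
lx·mx: 0, 3.64, 2.79, 1.08, 0.66, 0.12 → R0 = 8.29
x·lx·mx: 0, 3.64, 5.58, 3.24, 2.64, 0.6 → Σ = 15.7
T = 15.7 / 8.29 = 1.893848… → 1.89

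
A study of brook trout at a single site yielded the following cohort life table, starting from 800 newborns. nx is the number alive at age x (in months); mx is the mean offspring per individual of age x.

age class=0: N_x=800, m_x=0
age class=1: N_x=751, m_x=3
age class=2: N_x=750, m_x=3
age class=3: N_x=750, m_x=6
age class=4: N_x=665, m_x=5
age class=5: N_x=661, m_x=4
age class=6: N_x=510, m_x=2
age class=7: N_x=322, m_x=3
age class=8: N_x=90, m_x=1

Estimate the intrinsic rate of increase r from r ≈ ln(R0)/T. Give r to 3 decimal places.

lx = nx/n0 = nx/800: 1, 0.93875, 0.9375, 0.9375, 0.83125, 0.82625, 0.6375, 0.4025, 0.1125
R0 = Σ lx·mx = 0 + 2.81625 + 2.8125 + 5.625 + 4.15625 + 3.305 + 1.275 + 1.2075 + 0.1125 = 21.31
Σ x·lx·mx = 75.46875; T = 75.46875/21.31 = 3.54147…
r ≈ ln(R0)/T = ln(21.31)/3.54147… = 0.86382… → 0.864

0.864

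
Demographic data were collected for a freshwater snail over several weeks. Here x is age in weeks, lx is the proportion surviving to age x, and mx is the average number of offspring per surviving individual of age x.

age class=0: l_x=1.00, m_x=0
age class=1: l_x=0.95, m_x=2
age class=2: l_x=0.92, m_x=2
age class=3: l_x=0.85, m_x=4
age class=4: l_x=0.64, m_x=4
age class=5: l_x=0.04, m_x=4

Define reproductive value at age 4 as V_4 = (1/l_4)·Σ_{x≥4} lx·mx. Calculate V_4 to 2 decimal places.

lx·mx for x ≥ 4: 2.56, 0.16 → sum = 2.72
V_4 = 2.72 / l_4 = 2.72 / 0.64 = 4.25 → 4.25

4.25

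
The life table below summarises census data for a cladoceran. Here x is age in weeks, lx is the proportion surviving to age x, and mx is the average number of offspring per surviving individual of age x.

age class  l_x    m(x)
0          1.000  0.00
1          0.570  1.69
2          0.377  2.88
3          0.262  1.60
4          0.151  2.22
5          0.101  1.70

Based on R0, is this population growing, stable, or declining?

R0 = Σ lx·mx = 0 + 0.9633 + 1.08576 + 0.4192 + 0.33522 + 0.1717 = 2.97518
R0 > 1, so the population is growing.

growing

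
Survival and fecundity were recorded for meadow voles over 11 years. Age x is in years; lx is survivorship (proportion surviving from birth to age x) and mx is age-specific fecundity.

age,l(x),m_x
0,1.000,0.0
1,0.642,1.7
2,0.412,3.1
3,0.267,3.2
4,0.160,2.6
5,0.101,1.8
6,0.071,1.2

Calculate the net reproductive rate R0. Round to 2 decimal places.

3.91

lx·mx by age: 0, 1.0914, 1.2772, 0.8544, 0.416, 0.1818, 0.0852
R0 = Σ lx·mx = 3.906 → 3.91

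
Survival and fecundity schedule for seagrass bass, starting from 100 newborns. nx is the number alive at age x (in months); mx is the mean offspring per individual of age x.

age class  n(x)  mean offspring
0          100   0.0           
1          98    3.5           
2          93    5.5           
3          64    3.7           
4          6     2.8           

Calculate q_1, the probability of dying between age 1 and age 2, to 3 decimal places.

lx = nx/n0 = nx/100: 1, 0.98, 0.93, 0.64, 0.06
q_1 = (l_1 − l_2) / l_1 = (0.98 − 0.93) / 0.98
     = 0.05 / 0.98 = 0.05102… → 0.051

0.051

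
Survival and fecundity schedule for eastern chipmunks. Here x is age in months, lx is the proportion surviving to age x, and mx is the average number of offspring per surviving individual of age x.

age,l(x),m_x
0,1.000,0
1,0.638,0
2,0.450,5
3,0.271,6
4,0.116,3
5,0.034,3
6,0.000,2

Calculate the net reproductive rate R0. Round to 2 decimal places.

lx·mx by age: 0, 0, 2.25, 1.626, 0.348, 0.102, 0
R0 = Σ lx·mx = 4.326 → 4.33

4.33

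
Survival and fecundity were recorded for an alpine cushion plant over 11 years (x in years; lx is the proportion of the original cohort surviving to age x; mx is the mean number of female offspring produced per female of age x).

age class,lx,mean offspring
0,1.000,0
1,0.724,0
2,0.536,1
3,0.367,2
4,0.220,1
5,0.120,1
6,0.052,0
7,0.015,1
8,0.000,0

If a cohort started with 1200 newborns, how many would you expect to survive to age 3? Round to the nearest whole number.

440

Expected survivors = N0 · l_3 = 1200 × 0.367 = 440.4 → 440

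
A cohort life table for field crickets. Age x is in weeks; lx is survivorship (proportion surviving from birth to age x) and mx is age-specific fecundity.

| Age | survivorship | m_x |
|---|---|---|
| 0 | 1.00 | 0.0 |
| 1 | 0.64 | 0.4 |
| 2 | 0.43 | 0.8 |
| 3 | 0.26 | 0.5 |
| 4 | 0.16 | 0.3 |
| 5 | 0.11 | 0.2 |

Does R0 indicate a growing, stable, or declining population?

declining

R0 = Σ lx·mx = 0 + 0.256 + 0.344 + 0.13 + 0.048 + 0.022 = 0.8
R0 < 1, so the population is declining.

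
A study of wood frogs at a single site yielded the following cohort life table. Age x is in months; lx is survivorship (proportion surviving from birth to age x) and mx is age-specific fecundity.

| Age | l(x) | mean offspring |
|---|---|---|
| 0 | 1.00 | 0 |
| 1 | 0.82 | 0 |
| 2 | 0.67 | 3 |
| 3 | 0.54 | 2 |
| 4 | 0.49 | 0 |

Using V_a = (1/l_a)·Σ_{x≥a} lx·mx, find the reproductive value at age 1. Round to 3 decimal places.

3.768

lx·mx for x ≥ 1: 0, 2.01, 1.08, 0 → sum = 3.09
V_1 = 3.09 / l_1 = 3.09 / 0.82 = 3.768293… → 3.768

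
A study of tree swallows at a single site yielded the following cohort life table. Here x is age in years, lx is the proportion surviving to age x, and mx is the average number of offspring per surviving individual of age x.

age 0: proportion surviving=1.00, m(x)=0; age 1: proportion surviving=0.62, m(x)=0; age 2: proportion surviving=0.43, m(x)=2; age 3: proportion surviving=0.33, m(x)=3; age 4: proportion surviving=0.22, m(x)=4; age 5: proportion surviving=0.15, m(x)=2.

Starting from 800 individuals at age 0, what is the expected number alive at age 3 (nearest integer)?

264

Expected survivors = N0 · l_3 = 800 × 0.33 = 264 → 264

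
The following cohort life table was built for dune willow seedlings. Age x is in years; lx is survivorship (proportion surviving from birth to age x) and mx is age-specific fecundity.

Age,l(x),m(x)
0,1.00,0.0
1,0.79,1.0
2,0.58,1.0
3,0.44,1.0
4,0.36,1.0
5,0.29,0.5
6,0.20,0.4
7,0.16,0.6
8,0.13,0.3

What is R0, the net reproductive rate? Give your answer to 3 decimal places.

lx·mx by age: 0, 0.79, 0.58, 0.44, 0.36, 0.145, 0.08, 0.096, 0.039
R0 = Σ lx·mx = 2.53 → 2.530

2.530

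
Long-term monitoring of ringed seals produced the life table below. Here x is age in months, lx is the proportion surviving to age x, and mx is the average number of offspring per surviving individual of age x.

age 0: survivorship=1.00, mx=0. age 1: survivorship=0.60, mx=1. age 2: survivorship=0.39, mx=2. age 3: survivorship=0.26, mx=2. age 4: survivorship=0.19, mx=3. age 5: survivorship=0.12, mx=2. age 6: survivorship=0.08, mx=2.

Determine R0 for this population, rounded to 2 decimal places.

2.87

lx·mx by age: 0, 0.6, 0.78, 0.52, 0.57, 0.24, 0.16
R0 = Σ lx·mx = 2.87 → 2.87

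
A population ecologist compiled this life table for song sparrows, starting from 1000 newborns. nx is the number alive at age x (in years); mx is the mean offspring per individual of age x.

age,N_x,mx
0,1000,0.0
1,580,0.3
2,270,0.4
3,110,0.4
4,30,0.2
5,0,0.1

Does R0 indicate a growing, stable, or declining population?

lx = nx/n0 = nx/1000: 1, 0.58, 0.27, 0.11, 0.03, 0
R0 = Σ lx·mx = 0 + 0.174 + 0.108 + 0.044 + 0.006 + 0 = 0.332
R0 < 1, so the population is declining.

declining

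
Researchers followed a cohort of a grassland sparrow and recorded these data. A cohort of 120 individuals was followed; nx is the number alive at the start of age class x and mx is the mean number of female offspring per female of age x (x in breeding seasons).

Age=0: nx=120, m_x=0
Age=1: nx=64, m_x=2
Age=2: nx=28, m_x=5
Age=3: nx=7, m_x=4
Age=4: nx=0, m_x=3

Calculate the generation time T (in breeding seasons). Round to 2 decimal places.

1.66

lx = nx/n0 = nx/120: 1, 0.53333…, 0.23333…, 0.05833…, 0
lx·mx: 0, 1.066667…, 1.166667…, 0.233333…, 0 → R0 = 2.466667…
x·lx·mx: 0, 1.066667…, 2.333333…, 0.7…, 0 → Σ = 4.1…
T = 4.1… / 2.466667… = 1.662162… → 1.66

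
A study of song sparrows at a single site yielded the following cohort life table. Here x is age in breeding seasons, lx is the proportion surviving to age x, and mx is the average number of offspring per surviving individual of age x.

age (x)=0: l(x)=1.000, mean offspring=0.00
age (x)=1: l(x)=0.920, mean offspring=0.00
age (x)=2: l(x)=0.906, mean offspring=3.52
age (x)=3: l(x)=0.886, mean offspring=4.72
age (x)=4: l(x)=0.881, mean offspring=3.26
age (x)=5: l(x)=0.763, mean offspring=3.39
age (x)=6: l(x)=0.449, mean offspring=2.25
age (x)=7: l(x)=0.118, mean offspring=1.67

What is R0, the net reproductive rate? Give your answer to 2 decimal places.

14.04

lx·mx by age: 0, 0, 3.18912, 4.18192, 2.87206, 2.58657, 1.01025, 0.19706
R0 = Σ lx·mx = 14.03698 → 14.04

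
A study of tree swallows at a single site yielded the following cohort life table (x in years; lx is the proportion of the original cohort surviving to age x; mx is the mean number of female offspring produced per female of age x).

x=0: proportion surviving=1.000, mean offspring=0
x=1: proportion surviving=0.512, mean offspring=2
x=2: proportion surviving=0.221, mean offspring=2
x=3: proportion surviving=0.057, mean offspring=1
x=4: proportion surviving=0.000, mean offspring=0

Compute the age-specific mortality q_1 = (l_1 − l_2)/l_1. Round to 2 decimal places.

q_1 = (l_1 − l_2) / l_1 = (0.512 − 0.221) / 0.512
     = 0.291 / 0.512 = 0.568359… → 0.57

0.57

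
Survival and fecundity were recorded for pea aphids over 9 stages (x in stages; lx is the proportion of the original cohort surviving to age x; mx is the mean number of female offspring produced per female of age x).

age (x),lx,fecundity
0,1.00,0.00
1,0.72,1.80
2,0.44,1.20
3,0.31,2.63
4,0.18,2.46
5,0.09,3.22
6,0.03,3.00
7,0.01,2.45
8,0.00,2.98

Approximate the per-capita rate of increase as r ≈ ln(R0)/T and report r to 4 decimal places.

0.4988

R0 = Σ lx·mx = 0 + 1.296 + 0.528 + 0.8153 + 0.4428 + 0.2898 + 0.09 + 0.0245 + 0 = 3.4864
Σ x·lx·mx = 8.7296; T = 8.7296/3.4864 = 2.5039…
r ≈ ln(R0)/T = ln(3.4864)/2.5039… = 0.49877… → 0.4988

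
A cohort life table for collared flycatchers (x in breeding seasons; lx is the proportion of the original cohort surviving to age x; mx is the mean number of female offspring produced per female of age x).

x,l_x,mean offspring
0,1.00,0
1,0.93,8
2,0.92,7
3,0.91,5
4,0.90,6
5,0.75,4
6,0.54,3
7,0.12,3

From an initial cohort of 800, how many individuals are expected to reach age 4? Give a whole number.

720

Expected survivors = N0 · l_4 = 800 × 0.90 = 720 → 720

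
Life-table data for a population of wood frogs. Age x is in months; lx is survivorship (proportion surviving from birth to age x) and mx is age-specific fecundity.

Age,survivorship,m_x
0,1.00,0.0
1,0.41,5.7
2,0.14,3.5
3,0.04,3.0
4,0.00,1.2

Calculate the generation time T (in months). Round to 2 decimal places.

lx·mx: 0, 2.337, 0.49, 0.12, 0 → R0 = 2.947
x·lx·mx: 0, 2.337, 0.98, 0.36, 0 → Σ = 3.677
T = 3.677 / 2.947 = 1.24771… → 1.25

1.25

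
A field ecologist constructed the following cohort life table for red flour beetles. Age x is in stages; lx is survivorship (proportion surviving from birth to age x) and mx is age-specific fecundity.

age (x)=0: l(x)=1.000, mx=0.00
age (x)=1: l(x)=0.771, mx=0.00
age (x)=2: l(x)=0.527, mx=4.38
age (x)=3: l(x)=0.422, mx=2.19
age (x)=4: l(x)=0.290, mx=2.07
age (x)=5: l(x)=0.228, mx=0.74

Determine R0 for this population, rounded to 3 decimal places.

4.001

lx·mx by age: 0, 0, 2.30826, 0.92418, 0.6003, 0.16872
R0 = Σ lx·mx = 4.00146 → 4.001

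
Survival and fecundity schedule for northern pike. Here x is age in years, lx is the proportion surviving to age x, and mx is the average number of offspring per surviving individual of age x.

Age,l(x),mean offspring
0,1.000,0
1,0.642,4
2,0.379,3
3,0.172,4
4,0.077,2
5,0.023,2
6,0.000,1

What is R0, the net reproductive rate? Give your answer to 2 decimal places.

4.59

lx·mx by age: 0, 2.568, 1.137, 0.688, 0.154, 0.046, 0
R0 = Σ lx·mx = 4.593 → 4.59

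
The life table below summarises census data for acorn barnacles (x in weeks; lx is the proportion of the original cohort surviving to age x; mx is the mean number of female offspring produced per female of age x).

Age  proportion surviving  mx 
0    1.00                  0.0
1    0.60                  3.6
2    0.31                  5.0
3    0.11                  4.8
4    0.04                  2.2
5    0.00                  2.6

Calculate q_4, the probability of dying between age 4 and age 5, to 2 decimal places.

q_4 = (l_4 − l_5) / l_4 = (0.04 − 0) / 0.04
     = 0.04 / 0.04 = 1 → 1.00

1.00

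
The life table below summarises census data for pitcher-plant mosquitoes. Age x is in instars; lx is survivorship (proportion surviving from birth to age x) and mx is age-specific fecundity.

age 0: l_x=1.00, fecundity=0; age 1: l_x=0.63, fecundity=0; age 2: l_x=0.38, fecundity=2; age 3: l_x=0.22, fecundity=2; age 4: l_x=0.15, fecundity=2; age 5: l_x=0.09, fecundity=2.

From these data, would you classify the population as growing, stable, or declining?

growing

R0 = Σ lx·mx = 0 + 0 + 0.76 + 0.44 + 0.3 + 0.18 = 1.68
R0 > 1, so the population is growing.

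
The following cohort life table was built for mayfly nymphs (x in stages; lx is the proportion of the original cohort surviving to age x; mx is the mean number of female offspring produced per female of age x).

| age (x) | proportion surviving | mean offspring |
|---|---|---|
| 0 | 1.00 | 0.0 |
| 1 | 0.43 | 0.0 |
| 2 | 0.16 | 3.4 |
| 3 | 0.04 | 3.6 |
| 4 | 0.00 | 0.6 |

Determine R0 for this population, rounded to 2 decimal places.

0.69

lx·mx by age: 0, 0, 0.544, 0.144, 0
R0 = Σ lx·mx = 0.688 → 0.69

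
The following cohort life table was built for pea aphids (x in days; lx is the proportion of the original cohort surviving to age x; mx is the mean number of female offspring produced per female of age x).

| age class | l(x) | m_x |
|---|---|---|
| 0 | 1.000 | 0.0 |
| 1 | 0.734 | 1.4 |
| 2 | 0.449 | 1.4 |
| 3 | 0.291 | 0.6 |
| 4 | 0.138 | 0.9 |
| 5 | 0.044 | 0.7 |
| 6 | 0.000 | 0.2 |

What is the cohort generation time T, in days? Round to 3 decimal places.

1.742

lx·mx: 0, 1.0276, 0.6286, 0.1746, 0.1242, 0.0308, 0 → R0 = 1.9858
x·lx·mx: 0, 1.0276, 1.2572, 0.5238, 0.4968, 0.154, 0 → Σ = 3.4594
T = 3.4594 / 1.9858 = 1.742069… → 1.742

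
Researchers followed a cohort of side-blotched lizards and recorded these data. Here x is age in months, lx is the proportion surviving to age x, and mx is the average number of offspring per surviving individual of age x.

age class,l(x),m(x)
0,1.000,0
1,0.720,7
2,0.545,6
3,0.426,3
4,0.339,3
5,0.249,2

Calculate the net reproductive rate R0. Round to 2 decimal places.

lx·mx by age: 0, 5.04, 3.27, 1.278, 1.017, 0.498
R0 = Σ lx·mx = 11.103 → 11.10

11.10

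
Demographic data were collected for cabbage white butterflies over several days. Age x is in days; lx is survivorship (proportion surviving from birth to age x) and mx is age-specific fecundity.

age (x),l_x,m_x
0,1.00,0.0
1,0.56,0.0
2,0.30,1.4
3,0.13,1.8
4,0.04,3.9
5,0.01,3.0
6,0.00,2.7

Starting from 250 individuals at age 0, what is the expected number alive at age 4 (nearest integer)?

10

Expected survivors = N0 · l_4 = 250 × 0.04 = 10 → 10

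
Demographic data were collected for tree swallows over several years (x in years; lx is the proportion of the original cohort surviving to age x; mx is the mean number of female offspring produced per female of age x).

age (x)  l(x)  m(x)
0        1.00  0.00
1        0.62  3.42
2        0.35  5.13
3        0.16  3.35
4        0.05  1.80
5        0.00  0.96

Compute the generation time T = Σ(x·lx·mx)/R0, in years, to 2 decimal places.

1.69

lx·mx: 0, 2.1204, 1.7955, 0.536, 0.09, 0 → R0 = 4.5419
x·lx·mx: 0, 2.1204, 3.591, 1.608, 0.36, 0 → Σ = 7.6794
T = 7.6794 / 4.5419 = 1.69079… → 1.69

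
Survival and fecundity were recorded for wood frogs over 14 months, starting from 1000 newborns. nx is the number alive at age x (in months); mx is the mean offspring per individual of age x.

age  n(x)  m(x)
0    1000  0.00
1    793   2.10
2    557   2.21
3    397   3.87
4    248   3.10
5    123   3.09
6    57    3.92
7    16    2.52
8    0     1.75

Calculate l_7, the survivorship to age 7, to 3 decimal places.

l_7 = n_7/n_0 = 16/1000 = 0.016 → 0.016

0.016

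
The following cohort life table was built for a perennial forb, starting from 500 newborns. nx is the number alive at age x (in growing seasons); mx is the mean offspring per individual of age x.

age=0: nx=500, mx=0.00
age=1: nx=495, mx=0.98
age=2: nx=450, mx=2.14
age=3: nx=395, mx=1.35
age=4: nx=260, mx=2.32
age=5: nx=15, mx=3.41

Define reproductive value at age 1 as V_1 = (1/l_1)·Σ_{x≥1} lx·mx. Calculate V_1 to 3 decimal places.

5.325

lx = nx/n0 = nx/500: 1, 0.99, 0.9, 0.79, 0.52, 0.03
lx·mx for x ≥ 1: 0.9702, 1.926, 1.0665, 1.2064, 0.1023 → sum = 5.2714
V_1 = 5.2714 / l_1 = 5.2714 / 0.99 = 5.324646… → 5.325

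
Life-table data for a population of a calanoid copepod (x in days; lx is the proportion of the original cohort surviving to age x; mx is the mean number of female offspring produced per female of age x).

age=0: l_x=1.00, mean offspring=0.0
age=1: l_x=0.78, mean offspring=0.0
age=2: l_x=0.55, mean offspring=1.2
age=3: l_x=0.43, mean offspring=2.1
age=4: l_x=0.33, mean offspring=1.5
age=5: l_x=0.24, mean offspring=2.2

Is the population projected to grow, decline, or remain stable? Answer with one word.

R0 = Σ lx·mx = 0 + 0 + 0.66 + 0.903 + 0.495 + 0.528 = 2.586
R0 > 1, so the population is growing.

growing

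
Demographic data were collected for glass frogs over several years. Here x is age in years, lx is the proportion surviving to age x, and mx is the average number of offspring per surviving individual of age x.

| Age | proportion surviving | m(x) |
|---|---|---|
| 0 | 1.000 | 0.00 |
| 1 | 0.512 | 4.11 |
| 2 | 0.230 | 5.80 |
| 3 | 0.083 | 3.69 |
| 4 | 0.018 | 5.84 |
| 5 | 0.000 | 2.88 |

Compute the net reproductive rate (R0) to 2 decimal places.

3.85

lx·mx by age: 0, 2.10432, 1.334, 0.30627, 0.10512, 0
R0 = Σ lx·mx = 3.84971 → 3.85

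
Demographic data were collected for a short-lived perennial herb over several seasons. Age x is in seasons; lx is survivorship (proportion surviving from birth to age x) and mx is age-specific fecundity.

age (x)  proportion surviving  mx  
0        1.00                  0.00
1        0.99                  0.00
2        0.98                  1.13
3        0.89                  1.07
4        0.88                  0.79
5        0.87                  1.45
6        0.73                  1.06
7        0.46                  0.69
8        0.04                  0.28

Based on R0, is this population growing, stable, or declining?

growing

R0 = Σ lx·mx = 0 + 0 + 1.1074 + 0.9523 + 0.6952 + 1.2615 + 0.7738 + 0.3174 + 0.0112 = 5.1188
R0 > 1, so the population is growing.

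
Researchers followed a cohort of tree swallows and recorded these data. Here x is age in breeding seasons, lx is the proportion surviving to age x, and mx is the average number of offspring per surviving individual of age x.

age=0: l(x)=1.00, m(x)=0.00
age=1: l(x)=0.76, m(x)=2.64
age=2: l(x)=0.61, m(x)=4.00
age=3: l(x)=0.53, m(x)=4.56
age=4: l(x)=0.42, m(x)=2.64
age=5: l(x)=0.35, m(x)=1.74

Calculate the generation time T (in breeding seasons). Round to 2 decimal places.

2.52

lx·mx: 0, 2.0064, 2.44, 2.4168, 1.1088, 0.609 → R0 = 8.581
x·lx·mx: 0, 2.0064, 4.88, 7.2504, 4.4352, 3.045 → Σ = 21.617
T = 21.617 / 8.581 = 2.51917… → 2.52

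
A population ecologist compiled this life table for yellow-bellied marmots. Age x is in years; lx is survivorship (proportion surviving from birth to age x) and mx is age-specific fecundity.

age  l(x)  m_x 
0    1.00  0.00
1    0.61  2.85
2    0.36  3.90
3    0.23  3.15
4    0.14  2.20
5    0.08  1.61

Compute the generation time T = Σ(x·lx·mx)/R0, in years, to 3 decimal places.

lx·mx: 0, 1.7385, 1.404, 0.7245, 0.308, 0.1288 → R0 = 4.3038
x·lx·mx: 0, 1.7385, 2.808, 2.1735, 1.232, 0.644 → Σ = 8.596
T = 8.596 / 4.3038 = 1.997305… → 1.997

1.997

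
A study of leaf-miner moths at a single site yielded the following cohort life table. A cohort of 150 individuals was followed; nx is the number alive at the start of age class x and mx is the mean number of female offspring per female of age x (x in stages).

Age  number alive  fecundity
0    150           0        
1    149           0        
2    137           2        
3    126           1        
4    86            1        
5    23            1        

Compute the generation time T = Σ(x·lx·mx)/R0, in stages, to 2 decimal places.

lx = nx/n0 = nx/150: 1, 0.99333…, 0.91333…, 0.84, 0.57333…, 0.15333…
lx·mx: 0, 0, 1.826667…, 0.84, 0.573333…, 0.153333… → R0 = 3.393333…
x·lx·mx: 0, 0, 3.653333…, 2.52, 2.293333…, 0.766667… → Σ = 9.233333…
T = 9.233333… / 3.393333… = 2.721022… → 2.72

2.72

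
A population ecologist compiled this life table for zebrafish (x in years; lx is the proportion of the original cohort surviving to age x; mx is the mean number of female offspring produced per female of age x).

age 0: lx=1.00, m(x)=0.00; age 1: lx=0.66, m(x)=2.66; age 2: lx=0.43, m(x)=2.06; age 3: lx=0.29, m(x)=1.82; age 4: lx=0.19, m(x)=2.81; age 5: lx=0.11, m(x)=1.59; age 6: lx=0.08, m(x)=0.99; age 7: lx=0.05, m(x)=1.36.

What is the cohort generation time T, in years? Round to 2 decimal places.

lx·mx: 0, 1.7556, 0.8858, 0.5278, 0.5339, 0.1749, 0.0792, 0.068 → R0 = 4.0252
x·lx·mx: 0, 1.7556, 1.7716, 1.5834, 2.1356, 0.8745, 0.4752, 0.476 → Σ = 9.0719
T = 9.0719 / 4.0252 = 2.253776… → 2.25

2.25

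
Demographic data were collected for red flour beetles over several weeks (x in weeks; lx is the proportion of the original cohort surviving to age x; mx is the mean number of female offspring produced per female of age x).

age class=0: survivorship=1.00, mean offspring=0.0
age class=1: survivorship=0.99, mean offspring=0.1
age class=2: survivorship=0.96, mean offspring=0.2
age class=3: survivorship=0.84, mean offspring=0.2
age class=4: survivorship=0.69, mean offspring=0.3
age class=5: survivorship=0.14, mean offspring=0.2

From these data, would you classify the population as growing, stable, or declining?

declining

R0 = Σ lx·mx = 0 + 0.099 + 0.192 + 0.168 + 0.207 + 0.028 = 0.694
R0 < 1, so the population is declining.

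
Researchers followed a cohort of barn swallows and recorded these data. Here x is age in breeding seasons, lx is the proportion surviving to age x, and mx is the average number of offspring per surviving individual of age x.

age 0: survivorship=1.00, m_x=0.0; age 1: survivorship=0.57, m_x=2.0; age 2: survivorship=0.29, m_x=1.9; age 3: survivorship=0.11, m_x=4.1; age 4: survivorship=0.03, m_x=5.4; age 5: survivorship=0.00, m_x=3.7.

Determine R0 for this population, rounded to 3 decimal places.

2.304

lx·mx by age: 0, 1.14, 0.551, 0.451, 0.162, 0
R0 = Σ lx·mx = 2.304 → 2.304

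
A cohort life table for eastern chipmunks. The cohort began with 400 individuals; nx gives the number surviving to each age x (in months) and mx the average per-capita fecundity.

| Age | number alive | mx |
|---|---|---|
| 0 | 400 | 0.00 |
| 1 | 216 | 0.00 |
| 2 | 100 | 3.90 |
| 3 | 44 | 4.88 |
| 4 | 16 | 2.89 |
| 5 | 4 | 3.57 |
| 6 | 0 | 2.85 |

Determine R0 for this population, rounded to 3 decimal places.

1.663

lx = nx/n0 = nx/400: 1, 0.54, 0.25, 0.11, 0.04, 0.01, 0
lx·mx by age: 0, 0, 0.975, 0.5368, 0.1156, 0.0357, 0
R0 = Σ lx·mx = 1.6631 → 1.663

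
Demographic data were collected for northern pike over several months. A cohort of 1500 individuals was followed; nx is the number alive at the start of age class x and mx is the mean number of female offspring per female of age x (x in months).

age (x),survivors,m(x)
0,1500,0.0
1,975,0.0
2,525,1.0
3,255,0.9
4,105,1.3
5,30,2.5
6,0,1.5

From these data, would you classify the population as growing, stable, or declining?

declining

lx = nx/n0 = nx/1500: 1, 0.65, 0.35, 0.17, 0.07, 0.02, 0
R0 = Σ lx·mx = 0 + 0 + 0.35 + 0.153 + 0.091 + 0.05 + 0 = 0.644
R0 < 1, so the population is declining.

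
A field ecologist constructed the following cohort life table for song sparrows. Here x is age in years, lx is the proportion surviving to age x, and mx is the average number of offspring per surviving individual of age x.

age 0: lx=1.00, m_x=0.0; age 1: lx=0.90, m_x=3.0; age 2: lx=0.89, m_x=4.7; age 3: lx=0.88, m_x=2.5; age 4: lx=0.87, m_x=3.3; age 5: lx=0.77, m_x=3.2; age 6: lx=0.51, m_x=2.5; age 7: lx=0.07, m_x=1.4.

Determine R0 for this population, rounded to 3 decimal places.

15.791

lx·mx by age: 0, 2.7, 4.183, 2.2, 2.871, 2.464, 1.275, 0.098
R0 = Σ lx·mx = 15.791 → 15.791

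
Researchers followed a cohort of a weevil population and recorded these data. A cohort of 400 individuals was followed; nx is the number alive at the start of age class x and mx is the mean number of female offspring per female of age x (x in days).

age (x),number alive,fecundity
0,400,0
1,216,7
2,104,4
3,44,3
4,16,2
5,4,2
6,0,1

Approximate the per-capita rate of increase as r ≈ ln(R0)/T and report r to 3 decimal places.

lx = nx/n0 = nx/400: 1, 0.54, 0.26, 0.11, 0.04, 0.01, 0
R0 = Σ lx·mx = 0 + 3.78 + 1.04 + 0.33 + 0.08 + 0.02 + 0 = 5.25
Σ x·lx·mx = 7.27; T = 7.27/5.25 = 1.38476…
r ≈ ln(R0)/T = ln(5.25)/1.38476… = 1.19748… → 1.197

1.197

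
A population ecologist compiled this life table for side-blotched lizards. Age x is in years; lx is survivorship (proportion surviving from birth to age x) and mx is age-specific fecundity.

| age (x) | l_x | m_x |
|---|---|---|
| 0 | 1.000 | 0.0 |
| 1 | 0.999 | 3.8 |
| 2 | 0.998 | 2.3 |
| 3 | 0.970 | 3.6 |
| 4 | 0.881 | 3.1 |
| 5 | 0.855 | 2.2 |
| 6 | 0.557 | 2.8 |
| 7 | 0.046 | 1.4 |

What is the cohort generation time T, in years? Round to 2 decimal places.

lx·mx: 0, 3.7962, 2.2954, 3.492, 2.7311, 1.881, 1.5596, 0.0644 → R0 = 15.8197
x·lx·mx: 0, 3.7962, 4.5908, 10.476, 10.9244, 9.405, 9.3576, 0.4508 → Σ = 49.0008
T = 49.0008 / 15.8197 = 3.097454… → 3.10

3.10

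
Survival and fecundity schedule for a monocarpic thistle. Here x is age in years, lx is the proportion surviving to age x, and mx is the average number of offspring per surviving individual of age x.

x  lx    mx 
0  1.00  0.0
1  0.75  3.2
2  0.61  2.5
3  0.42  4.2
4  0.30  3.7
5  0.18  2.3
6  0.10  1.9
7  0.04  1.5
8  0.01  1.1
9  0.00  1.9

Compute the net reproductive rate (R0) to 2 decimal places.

7.47

lx·mx by age: 0, 2.4, 1.525, 1.764, 1.11, 0.414, 0.19, 0.06, 0.011, 0
R0 = Σ lx·mx = 7.474 → 7.47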